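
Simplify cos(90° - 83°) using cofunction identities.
cos(90° - 83°) = sin(83°)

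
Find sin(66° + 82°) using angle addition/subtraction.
sin(66° + 82°) = sin 66° cos 82° + cos 66° sin 82° = 0.5299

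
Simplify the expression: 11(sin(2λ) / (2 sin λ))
11(sin(2λ) / (2 sin λ)) = 11(cos λ) (using Double angle)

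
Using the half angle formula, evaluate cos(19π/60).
cos(19π/60) = √((1 + cos 19π/30)/2) = 0.5446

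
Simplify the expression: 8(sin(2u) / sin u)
8(sin(2u) / sin u) = 8(2 cos u) (using Double angle)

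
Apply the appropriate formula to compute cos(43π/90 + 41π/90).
cos(43π/90 + 41π/90) = cos 43π/90 cos 41π/90 - sin 43π/90 sin 41π/90 = -0.9781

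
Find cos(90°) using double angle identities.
cos(90°) = cos²45° - sin²45° = 0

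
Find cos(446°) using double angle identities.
cos(446°) = 2cos²223° - 1 = 0.06976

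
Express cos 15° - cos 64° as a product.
cos 15° - cos 64° = -2 sin(39.5°) sin(-24.5°)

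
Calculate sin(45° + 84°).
sin(45° + 84°) = sin 45° cos 84° + cos 45° sin 84° = 0.7771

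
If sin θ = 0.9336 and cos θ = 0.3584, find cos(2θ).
cos(2θ) = cos²θ - sin²θ = -0.7432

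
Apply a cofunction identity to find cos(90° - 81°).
cos(90° - 81°) = sin(81°) = 0.9877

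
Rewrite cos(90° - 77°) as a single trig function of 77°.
cos(90° - 77°) = sin(77°)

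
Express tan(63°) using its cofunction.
tan(63°) = cot(90° - 63°) = cot(27°)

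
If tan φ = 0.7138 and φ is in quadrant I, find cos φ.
cos φ = 0.8139 (using tan²φ + 1 = sec²φ)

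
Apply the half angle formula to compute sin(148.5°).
sin(148.5°) = √((1 - cos 297°)/2) = 0.5225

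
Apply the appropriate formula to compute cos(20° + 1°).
cos(20° + 1°) = cos 20° cos 1° - sin 20° sin 1° = 0.9336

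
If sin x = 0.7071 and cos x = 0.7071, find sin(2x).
sin(2x) = 2 sin x cos x = 1.0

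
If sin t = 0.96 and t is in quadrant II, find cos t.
cos t = -0.28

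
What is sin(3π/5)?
sin(3π/5) = 0.9511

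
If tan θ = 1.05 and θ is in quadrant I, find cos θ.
cos θ = 0.6897 (using tan²θ + 1 = sec²θ)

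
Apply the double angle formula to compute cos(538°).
cos(538°) = cos²269° - sin²269° = -0.9994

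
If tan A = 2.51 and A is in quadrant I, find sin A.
sin A = 0.929 (using tan²A + 1 = sec²A)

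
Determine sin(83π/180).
sin(83π/180) = 0.9925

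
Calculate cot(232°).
cot(232°) = 0.7813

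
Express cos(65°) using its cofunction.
cos(65°) = sin(90° - 65°) = sin(25°)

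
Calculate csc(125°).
csc(125°) = 1.221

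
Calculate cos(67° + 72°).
cos(67° + 72°) = cos 67° cos 72° - sin 67° sin 72° = -0.7547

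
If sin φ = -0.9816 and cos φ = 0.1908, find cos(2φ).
cos(2φ) = cos²φ - sin²φ = -0.9271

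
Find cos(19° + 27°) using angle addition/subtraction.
cos(19° + 27°) = cos 19° cos 27° - sin 19° sin 27° = 0.6947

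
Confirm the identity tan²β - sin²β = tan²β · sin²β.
LHS = sin²β/cos²β - sin²β = sin²β(1/cos²β - 1) = sin²β · (1 - cos²β)/cos²β = sin²β · sin²β/cos²β = sin²β · tan²β = RHS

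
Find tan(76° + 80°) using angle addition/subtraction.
tan(76° + 80°) = (tan 76° + tan 80°)/(1 - tan 76° tan 80°) = -0.4452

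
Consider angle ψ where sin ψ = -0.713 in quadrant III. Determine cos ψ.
cos ψ = ±√(1 - sin²ψ) = -0.7012 (negative in QIII)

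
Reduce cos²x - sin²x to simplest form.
cos²x - sin²x = cos(2x) (using Double angle)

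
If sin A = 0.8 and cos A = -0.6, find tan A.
tan A = sin A / cos A = -1.333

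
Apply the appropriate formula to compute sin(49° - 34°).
sin(49° - 34°) = sin 49° cos 34° - cos 49° sin 34° = (√6-√2)/4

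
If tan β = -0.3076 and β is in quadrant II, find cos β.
cos β = -0.9558 (using tan²β + 1 = sec²β)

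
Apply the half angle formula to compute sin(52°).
sin(52°) = √((1 - cos 104°)/2) = 0.788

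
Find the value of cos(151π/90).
cos(151π/90) = 0.5299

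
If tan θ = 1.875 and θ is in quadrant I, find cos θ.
cos θ = 0.4706 (using tan²θ + 1 = sec²θ)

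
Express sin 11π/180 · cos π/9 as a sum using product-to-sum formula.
sin 11π/180 cos π/9 = (1/2)[sin(11π/180+π/9) + sin(11π/180-π/9)]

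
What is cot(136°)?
cot(136°) = -1.036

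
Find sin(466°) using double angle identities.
sin(466°) = 2 sin 233° cos 233° = 0.9613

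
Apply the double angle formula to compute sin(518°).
sin(518°) = 2 sin 259° cos 259° = 0.3746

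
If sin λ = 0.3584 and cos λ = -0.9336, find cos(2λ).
cos(2λ) = cos²λ - sin²λ = 0.7432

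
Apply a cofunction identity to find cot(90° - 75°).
cot(90° - 75°) = tan(75°) = 2+√3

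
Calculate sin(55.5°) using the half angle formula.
sin(55.5°) = √((1 - cos 111°)/2) = 0.8241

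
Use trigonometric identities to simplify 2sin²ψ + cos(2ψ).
2sin²ψ + cos(2ψ) = 1 (using Double angle)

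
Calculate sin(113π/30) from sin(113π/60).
sin(113π/30) = 2 sin 113π/60 cos 113π/60 = -0.6691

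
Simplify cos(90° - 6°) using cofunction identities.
cos(90° - 6°) = sin(6°)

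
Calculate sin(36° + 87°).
sin(36° + 87°) = sin 36° cos 87° + cos 36° sin 87° = 0.8387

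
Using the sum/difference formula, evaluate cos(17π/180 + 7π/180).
cos(17π/180 + 7π/180) = cos 17π/180 cos 7π/180 - sin 17π/180 sin 7π/180 = 0.9135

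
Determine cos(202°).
cos(202°) = -0.9272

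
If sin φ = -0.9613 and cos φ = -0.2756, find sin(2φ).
sin(2φ) = 2 sin φ cos φ = 0.5299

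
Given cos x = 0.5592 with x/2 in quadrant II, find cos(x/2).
cos(x/2) = ±√((1 + cos x)/2); negative since x/2 ∈ QII, so cos(x/2) = -0.8829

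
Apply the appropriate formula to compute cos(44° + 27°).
cos(44° + 27°) = cos 44° cos 27° - sin 44° sin 27° = 0.3256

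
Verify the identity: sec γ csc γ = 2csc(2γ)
RHS = 2/sin(2γ) = 2/(2 sin γ cos γ) = 1/(sin γ cos γ) = (1/cos γ)(1/sin γ) = sec γ csc γ = LHS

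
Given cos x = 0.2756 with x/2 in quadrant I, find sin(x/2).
sin(x/2) = ±√((1 - cos x)/2); positive since x/2 ∈ QI, so sin(x/2) = 0.6018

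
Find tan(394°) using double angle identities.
tan(394°) = 2 tan 197° / (1 - tan²197°) = 0.6745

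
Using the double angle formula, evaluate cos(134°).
cos(134°) = cos²67° - sin²67° = -0.6947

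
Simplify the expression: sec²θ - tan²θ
sec²θ - tan²θ = 1 (using Pythagorean identity)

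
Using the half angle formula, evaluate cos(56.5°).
cos(56.5°) = √((1 + cos 113°)/2) = 0.5519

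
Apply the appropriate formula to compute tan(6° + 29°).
tan(6° + 29°) = (tan 6° + tan 29°)/(1 - tan 6° tan 29°) = 0.7002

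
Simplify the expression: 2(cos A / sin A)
2(cos A / sin A) = 2(cot A) (using Quotient identity)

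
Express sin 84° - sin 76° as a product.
sin 84° - sin 76° = 2 cos(80°) sin(4°)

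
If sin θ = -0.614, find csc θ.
csc θ = 1/sin θ = -1.629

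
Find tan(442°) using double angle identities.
tan(442°) = 2 tan 221° / (1 - tan²221°) = 7.115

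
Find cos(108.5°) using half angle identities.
cos(108.5°) = -√((1 + cos 217°)/2) = -0.3173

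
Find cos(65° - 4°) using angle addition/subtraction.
cos(65° - 4°) = cos 65° cos 4° + sin 65° sin 4° = 0.4848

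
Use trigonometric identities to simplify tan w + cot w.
tan w + cot w = sec w csc w (using Quotient identities)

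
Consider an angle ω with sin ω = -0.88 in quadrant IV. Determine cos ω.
cos ω = √(1 - sin²ω) = 0.475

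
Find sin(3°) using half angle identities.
sin(3°) = √((1 - cos 6°)/2) = 0.05234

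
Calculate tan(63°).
tan(63°) = 1.963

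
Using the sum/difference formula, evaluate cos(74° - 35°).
cos(74° - 35°) = cos 74° cos 35° + sin 74° sin 35° = 0.7771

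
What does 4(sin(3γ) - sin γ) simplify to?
4(sin(3γ) - sin γ) = 4(2 cos(2γ) sin γ) (using Sum-to-product)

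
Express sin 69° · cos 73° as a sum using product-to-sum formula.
sin 69° cos 73° = (1/2)[sin(69°+73°) + sin(69°-73°)]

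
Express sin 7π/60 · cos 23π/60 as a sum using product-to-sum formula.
sin 7π/60 cos 23π/60 = (1/2)[sin(7π/60+23π/60) + sin(7π/60-23π/60)]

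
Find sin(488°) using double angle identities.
sin(488°) = 2 sin 244° cos 244° = 0.788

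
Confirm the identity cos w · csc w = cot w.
LHS = cos w · (1/sin w) = cos w/sin w = cot w = RHS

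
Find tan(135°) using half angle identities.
tan(135°) = sin 270° / (1 + cos 270°) = -1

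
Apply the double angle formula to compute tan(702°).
tan(702°) = 2 tan 351° / (1 - tan²351°) = -0.3249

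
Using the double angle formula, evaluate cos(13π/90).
cos(13π/90) = cos²13π/180 - sin²13π/180 = 0.8988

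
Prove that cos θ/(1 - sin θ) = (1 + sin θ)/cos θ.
RHS = (1 + sin θ)(1 - sin θ) / (cos θ(1 - sin θ)) = (1 - sin²θ) / (cos θ(1 - sin θ)) = cos²θ / (cos θ(1 - sin θ)) = cos θ/(1 - sin θ) = LHS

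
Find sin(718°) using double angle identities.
sin(718°) = 2 sin 359° cos 359° = -0.0349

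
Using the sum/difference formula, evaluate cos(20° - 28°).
cos(20° - 28°) = cos 20° cos 28° + sin 20° sin 28° = 0.9903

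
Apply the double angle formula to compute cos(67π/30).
cos(67π/30) = cos²67π/60 - sin²67π/60 = 0.7431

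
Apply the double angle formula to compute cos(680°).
cos(680°) = cos²340° - sin²340° = 0.766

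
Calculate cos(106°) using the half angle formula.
cos(106°) = -√((1 + cos 212°)/2) = -0.2756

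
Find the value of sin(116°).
sin(116°) = 0.8988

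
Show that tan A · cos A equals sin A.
LHS = (sin A/cos A) · cos A = sin A = RHS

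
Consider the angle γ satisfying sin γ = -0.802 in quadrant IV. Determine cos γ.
cos γ = √(1 - sin²γ) = 0.5973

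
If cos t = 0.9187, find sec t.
sec t = 1/cos t = 1.088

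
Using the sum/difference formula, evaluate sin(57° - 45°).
sin(57° - 45°) = sin 57° cos 45° - cos 57° sin 45° = 0.2079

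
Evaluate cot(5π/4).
cot(5π/4) = 1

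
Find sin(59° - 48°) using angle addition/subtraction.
sin(59° - 48°) = sin 59° cos 48° - cos 59° sin 48° = 0.1908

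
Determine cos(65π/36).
cos(65π/36) = 0.8192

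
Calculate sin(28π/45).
sin(28π/45) = 0.9272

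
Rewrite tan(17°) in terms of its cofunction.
tan(17°) = cot(90° - 17°) = cot(73°)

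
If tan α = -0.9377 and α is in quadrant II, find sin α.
sin α = 0.684 (using tan²α + 1 = sec²α)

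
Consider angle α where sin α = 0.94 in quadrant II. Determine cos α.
cos α = ±√(1 - sin²α) = -0.3412 (negative in QII)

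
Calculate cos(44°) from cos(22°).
cos(44°) = cos²22° - sin²22° = 0.7193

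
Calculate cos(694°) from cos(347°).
cos(694°) = cos²347° - sin²347° = 0.8988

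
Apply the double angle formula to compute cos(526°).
cos(526°) = cos²263° - sin²263° = -0.9703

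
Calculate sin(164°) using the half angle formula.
sin(164°) = √((1 - cos 328°)/2) = 0.2756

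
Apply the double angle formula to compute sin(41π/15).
sin(41π/15) = 2 sin 41π/30 cos 41π/30 = 0.7431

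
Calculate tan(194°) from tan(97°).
tan(194°) = 2 tan 97° / (1 - tan²97°) = 0.2493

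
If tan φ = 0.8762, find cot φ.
cot φ = 1/tan φ = 1.141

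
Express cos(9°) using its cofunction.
cos(9°) = sin(90° - 9°) = sin(81°)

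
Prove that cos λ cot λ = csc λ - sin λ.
RHS = 1/sin λ - sin λ = (1 - sin²λ)/sin λ = cos²λ/sin λ = cos λ · (cos λ/sin λ) = cos λ cot λ = LHS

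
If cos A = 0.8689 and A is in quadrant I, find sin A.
sin A = 0.495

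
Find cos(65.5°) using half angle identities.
cos(65.5°) = √((1 + cos 131°)/2) = 0.4147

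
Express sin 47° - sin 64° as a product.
sin 47° - sin 64° = 2 cos(55.5°) sin(-8.5°)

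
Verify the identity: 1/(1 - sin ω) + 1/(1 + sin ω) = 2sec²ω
LHS = [(1 + sin ω) + (1 - sin ω)] / [(1 - sin ω)(1 + sin ω)] = 2/(1 - sin²ω) = 2/cos²ω = 2sec²ω = RHS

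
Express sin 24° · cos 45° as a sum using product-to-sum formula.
sin 24° cos 45° = (1/2)[sin(24°+45°) + sin(24°-45°)]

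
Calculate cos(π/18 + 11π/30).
cos(π/18 + 11π/30) = cos π/18 cos 11π/30 - sin π/18 sin 11π/30 = 0.2419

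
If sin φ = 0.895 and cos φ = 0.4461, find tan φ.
tan φ = sin φ / cos φ = 2.006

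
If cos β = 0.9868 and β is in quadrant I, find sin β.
sin β = 0.1619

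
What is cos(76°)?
cos(76°) = 0.2419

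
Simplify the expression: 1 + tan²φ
1 + tan²φ = sec²φ (using Pythagorean identity)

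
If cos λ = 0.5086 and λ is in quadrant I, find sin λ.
sin λ = 0.861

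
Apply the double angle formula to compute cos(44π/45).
cos(44π/45) = cos²22π/45 - sin²22π/45 = -0.9976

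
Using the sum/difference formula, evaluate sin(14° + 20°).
sin(14° + 20°) = sin 14° cos 20° + cos 14° sin 20° = 0.5592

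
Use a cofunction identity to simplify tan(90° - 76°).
tan(90° - 76°) = cot(76°)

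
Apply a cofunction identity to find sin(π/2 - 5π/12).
sin(π/2 - 5π/12) = cos(5π/12) = (√6-√2)/4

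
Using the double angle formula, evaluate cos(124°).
cos(124°) = cos²62° - sin²62° = -0.5592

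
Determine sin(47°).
sin(47°) = 0.7314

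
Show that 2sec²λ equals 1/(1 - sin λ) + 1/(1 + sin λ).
RHS = [(1 + sin λ) + (1 - sin λ)] / [(1 - sin λ)(1 + sin λ)] = 2/(1 - sin²λ) = 2/cos²λ = 2sec²λ = LHS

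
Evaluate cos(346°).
cos(346°) = 0.9703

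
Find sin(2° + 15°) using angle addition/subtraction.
sin(2° + 15°) = sin 2° cos 15° + cos 2° sin 15° = 0.2924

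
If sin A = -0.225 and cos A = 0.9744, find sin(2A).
sin(2A) = 2 sin A cos A = -0.4385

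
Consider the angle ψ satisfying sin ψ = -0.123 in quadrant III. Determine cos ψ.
cos ψ = ±√(1 - sin²ψ) = -0.9924 (negative in QIII)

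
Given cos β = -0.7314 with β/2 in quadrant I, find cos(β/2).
cos(β/2) = ±√((1 + cos β)/2); positive since β/2 ∈ QI, so cos(β/2) = 0.3665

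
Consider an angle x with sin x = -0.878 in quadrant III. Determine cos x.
cos x = ±√(1 - sin²x) = -0.4787 (negative in QIII)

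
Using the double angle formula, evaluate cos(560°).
cos(560°) = cos²280° - sin²280° = -0.9397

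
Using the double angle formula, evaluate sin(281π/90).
sin(281π/90) = 2 sin 281π/180 cos 281π/180 = -0.3746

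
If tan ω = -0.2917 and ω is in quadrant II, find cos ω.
cos ω = -0.96 (using tan²ω + 1 = sec²ω)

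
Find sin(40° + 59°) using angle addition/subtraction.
sin(40° + 59°) = sin 40° cos 59° + cos 40° sin 59° = 0.9877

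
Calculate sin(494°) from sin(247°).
sin(494°) = 2 sin 247° cos 247° = 0.7193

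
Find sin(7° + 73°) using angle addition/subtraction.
sin(7° + 73°) = sin 7° cos 73° + cos 7° sin 73° = 0.9848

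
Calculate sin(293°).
sin(293°) = -0.9205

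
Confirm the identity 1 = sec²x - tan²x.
RHS = 1/cos²x - sin²x/cos²x = (1 - sin²x)/cos²x = cos²x/cos²x = 1 = LHS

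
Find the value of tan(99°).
tan(99°) = -6.314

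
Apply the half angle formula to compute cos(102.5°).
cos(102.5°) = -√((1 + cos 205°)/2) = -0.2164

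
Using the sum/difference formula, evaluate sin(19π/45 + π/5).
sin(19π/45 + π/5) = sin 19π/45 cos π/5 + cos 19π/45 sin π/5 = 0.9272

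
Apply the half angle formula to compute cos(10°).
cos(10°) = √((1 + cos 20°)/2) = 0.9848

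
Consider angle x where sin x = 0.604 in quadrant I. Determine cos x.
cos x = √(1 - sin²x) = 0.797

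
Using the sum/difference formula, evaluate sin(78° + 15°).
sin(78° + 15°) = sin 78° cos 15° + cos 78° sin 15° = 0.9986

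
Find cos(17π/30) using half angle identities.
cos(17π/30) = -√((1 + cos 17π/15)/2) = -0.2079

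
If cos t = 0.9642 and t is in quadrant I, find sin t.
sin t = 0.2652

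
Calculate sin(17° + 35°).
sin(17° + 35°) = sin 17° cos 35° + cos 17° sin 35° = 0.788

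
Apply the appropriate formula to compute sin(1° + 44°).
sin(1° + 44°) = sin 1° cos 44° + cos 1° sin 44° = √2/2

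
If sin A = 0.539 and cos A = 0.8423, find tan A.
tan A = sin A / cos A = 0.6399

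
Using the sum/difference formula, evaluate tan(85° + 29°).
tan(85° + 29°) = (tan 85° + tan 29°)/(1 - tan 85° tan 29°) = -2.246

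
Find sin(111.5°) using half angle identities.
sin(111.5°) = √((1 - cos 223°)/2) = 0.9304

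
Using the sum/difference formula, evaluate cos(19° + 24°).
cos(19° + 24°) = cos 19° cos 24° - sin 19° sin 24° = 0.7314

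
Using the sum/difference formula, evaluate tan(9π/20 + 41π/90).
tan(9π/20 + 41π/90) = (tan 9π/20 + tan 41π/90)/(1 - tan 9π/20 tan 41π/90) = -0.3057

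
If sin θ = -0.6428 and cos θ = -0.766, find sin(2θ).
sin(2θ) = 2 sin θ cos θ = 0.9848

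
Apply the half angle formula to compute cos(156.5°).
cos(156.5°) = -√((1 + cos 313°)/2) = -0.9171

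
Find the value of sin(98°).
sin(98°) = 0.9903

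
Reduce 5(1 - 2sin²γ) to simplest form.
5(1 - 2sin²γ) = 5(cos(2γ)) (using Double angle)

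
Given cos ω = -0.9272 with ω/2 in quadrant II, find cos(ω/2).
cos(ω/2) = ±√((1 + cos ω)/2); negative since ω/2 ∈ QII, so cos(ω/2) = -0.1908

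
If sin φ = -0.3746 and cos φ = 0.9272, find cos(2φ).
cos(2φ) = cos²φ - sin²φ = 0.7194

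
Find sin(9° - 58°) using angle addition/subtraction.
sin(9° - 58°) = sin 9° cos 58° - cos 9° sin 58° = -0.7547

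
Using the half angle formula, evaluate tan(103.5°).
tan(103.5°) = sin 207° / (1 + cos 207°) = -4.165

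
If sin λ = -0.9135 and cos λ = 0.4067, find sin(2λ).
sin(2λ) = 2 sin λ cos λ = -0.743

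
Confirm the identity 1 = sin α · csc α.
RHS = sin α · (1/sin α) = 1 = LHS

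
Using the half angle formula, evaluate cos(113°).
cos(113°) = -√((1 + cos 226°)/2) = -0.3907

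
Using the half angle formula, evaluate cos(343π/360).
cos(343π/360) = -√((1 + cos 343π/180)/2) = -0.989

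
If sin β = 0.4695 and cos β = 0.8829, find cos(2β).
cos(2β) = cos²β - sin²β = 0.5591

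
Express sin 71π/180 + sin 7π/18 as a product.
sin 71π/180 + sin 7π/18 = 2 sin(47π/120) cos(π/360)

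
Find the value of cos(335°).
cos(335°) = 0.9063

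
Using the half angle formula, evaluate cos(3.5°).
cos(3.5°) = √((1 + cos 7°)/2) = 0.9981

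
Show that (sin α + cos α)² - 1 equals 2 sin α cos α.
LHS = sin²α + 2 sin α cos α + cos²α - 1 = (sin²α + cos²α) + 2 sin α cos α - 1 = 1 + 2 sin α cos α - 1 = 2 sin α cos α = RHS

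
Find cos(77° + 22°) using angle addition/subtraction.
cos(77° + 22°) = cos 77° cos 22° - sin 77° sin 22° = -0.1564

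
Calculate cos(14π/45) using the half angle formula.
cos(14π/45) = √((1 + cos 28π/45)/2) = 0.5592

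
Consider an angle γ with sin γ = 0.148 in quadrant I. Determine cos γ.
cos γ = √(1 - sin²γ) = 0.989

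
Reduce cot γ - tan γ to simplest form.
cot γ - tan γ = 2 cot(2γ) (using Double angle)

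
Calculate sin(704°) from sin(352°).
sin(704°) = 2 sin 352° cos 352° = -0.2756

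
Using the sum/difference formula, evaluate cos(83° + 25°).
cos(83° + 25°) = cos 83° cos 25° - sin 83° sin 25° = -0.309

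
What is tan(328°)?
tan(328°) = -0.6249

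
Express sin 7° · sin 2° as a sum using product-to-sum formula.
sin 7° sin 2° = (1/2)[cos(7°-2°) - cos(7°+2°)]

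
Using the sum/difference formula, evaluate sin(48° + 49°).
sin(48° + 49°) = sin 48° cos 49° + cos 48° sin 49° = 0.9925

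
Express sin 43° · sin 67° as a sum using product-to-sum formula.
sin 43° sin 67° = (1/2)[cos(43°-67°) - cos(43°+67°)]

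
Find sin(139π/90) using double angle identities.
sin(139π/90) = 2 sin 139π/180 cos 139π/180 = -0.9903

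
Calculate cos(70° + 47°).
cos(70° + 47°) = cos 70° cos 47° - sin 70° sin 47° = -0.454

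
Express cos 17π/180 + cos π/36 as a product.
cos 17π/180 + cos π/36 = 2 cos(11π/180) cos(π/30)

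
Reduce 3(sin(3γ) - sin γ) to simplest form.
3(sin(3γ) - sin γ) = 3(2 cos(2γ) sin γ) (using Sum-to-product)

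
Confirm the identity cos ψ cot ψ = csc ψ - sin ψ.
RHS = 1/sin ψ - sin ψ = (1 - sin²ψ)/sin ψ = cos²ψ/sin ψ = cos ψ · (cos ψ/sin ψ) = cos ψ cot ψ = LHS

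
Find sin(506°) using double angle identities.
sin(506°) = 2 sin 253° cos 253° = 0.5592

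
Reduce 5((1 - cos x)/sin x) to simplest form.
5((1 - cos x)/sin x) = 5(tan(x/2)) (using Half angle)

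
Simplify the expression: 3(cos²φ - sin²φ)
3(cos²φ - sin²φ) = 3(cos(2φ)) (using Double angle)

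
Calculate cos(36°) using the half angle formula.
cos(36°) = √((1 + cos 72°)/2) = 0.809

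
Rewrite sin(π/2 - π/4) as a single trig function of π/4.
sin(π/2 - π/4) = cos(π/4)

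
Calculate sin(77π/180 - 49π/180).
sin(77π/180 - 49π/180) = sin 77π/180 cos 49π/180 - cos 77π/180 sin 49π/180 = 0.4695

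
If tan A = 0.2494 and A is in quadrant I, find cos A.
cos A = 0.9703 (using tan²A + 1 = sec²A)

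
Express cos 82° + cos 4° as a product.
cos 82° + cos 4° = 2 cos(43°) cos(39°)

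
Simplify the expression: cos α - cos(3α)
cos α - cos(3α) = 2 sin(2α) sin α (using Sum-to-product)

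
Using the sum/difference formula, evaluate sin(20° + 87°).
sin(20° + 87°) = sin 20° cos 87° + cos 20° sin 87° = 0.9563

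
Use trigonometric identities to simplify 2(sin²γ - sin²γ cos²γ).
2(sin²γ - sin²γ cos²γ) = 2(sin⁴γ) (using Factoring)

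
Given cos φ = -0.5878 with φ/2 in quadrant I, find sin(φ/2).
sin(φ/2) = ±√((1 - cos φ)/2); positive since φ/2 ∈ QI, so sin(φ/2) = 0.891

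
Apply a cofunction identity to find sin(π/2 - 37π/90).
sin(π/2 - 37π/90) = cos(37π/90) = 0.2756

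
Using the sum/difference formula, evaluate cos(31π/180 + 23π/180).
cos(31π/180 + 23π/180) = cos 31π/180 cos 23π/180 - sin 31π/180 sin 23π/180 = 0.5878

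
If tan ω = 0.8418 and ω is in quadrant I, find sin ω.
sin ω = 0.644 (using tan²ω + 1 = sec²ω)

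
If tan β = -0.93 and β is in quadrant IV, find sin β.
sin β = -0.681 (using tan²β + 1 = sec²β)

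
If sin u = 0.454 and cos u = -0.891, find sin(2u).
sin(2u) = 2 sin u cos u = -0.809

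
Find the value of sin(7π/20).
sin(7π/20) = 0.891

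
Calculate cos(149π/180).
cos(149π/180) = -0.8572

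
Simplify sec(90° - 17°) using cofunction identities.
sec(90° - 17°) = csc(17°)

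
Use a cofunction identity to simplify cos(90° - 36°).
cos(90° - 36°) = sin(36°)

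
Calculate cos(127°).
cos(127°) = -0.6018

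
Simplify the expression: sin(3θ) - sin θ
sin(3θ) - sin θ = 2 cos(2θ) sin θ (using Sum-to-product)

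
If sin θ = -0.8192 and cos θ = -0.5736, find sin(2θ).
sin(2θ) = 2 sin θ cos θ = 0.9398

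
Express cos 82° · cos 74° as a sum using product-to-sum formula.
cos 82° cos 74° = (1/2)[cos(82°-74°) + cos(82°+74°)]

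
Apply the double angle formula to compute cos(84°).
cos(84°) = cos²42° - sin²42° = 0.1045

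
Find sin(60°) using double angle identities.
sin(60°) = 2 sin 30° cos 30° = √3/2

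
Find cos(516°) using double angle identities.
cos(516°) = cos²258° - sin²258° = -0.9135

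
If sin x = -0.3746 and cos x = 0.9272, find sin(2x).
sin(2x) = 2 sin x cos x = -0.6947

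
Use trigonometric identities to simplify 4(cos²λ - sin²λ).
4(cos²λ - sin²λ) = 4(cos(2λ)) (using Double angle)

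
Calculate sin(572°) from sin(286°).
sin(572°) = 2 sin 286° cos 286° = -0.5299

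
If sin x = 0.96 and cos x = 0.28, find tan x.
tan x = sin x / cos x = 3.429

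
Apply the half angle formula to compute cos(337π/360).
cos(337π/360) = -√((1 + cos 337π/180)/2) = -0.9799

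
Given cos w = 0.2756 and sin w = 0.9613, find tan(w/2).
tan(w/2) = sin w / (1 + cos w) = 0.7536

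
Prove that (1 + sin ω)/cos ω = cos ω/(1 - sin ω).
LHS = (1 + sin ω)(1 - sin ω) / (cos ω(1 - sin ω)) = (1 - sin²ω) / (cos ω(1 - sin ω)) = cos²ω / (cos ω(1 - sin ω)) = cos ω/(1 - sin ω) = RHS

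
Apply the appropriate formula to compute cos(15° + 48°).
cos(15° + 48°) = cos 15° cos 48° - sin 15° sin 48° = 0.454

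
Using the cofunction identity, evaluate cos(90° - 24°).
cos(90° - 24°) = sin(24°) = 0.4067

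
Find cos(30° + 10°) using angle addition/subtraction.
cos(30° + 10°) = cos 30° cos 10° - sin 30° sin 10° = 0.766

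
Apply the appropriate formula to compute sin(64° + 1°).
sin(64° + 1°) = sin 64° cos 1° + cos 64° sin 1° = 0.9063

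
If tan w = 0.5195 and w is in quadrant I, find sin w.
sin w = 0.461 (using tan²w + 1 = sec²w)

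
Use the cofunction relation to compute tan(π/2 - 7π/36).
tan(π/2 - 7π/36) = cot(7π/36) = 1.428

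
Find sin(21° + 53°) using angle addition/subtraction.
sin(21° + 53°) = sin 21° cos 53° + cos 21° sin 53° = 0.9613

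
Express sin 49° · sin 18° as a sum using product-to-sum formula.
sin 49° sin 18° = (1/2)[cos(49°-18°) - cos(49°+18°)]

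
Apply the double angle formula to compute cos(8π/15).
cos(8π/15) = cos²4π/15 - sin²4π/15 = -0.1045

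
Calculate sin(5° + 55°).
sin(5° + 55°) = sin 5° cos 55° + cos 5° sin 55° = √3/2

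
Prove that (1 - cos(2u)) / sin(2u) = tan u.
LHS = 2sin²u / (2 sin u cos u) = sin u/cos u = tan u = RHS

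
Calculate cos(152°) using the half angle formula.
cos(152°) = -√((1 + cos 304°)/2) = -0.8829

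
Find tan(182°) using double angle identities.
tan(182°) = 2 tan 91° / (1 - tan²91°) = 0.03492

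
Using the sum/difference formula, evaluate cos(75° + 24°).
cos(75° + 24°) = cos 75° cos 24° - sin 75° sin 24° = -0.1564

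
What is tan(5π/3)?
tan(5π/3) = -√3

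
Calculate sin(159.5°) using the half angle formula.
sin(159.5°) = √((1 - cos 319°)/2) = 0.3502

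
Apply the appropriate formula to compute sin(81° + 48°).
sin(81° + 48°) = sin 81° cos 48° + cos 81° sin 48° = 0.7771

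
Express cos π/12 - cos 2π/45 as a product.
cos π/12 - cos 2π/45 = -2 sin(23π/360) sin(7π/360)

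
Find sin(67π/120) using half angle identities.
sin(67π/120) = √((1 - cos 67π/60)/2) = 0.9833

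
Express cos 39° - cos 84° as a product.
cos 39° - cos 84° = -2 sin(61.5°) sin(-22.5°)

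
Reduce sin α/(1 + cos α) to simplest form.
sin α/(1 + cos α) = tan(α/2) (using Half angle)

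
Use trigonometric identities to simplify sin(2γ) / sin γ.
sin(2γ) / sin γ = 2 cos γ (using Double angle)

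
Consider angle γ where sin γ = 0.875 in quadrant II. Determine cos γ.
cos γ = ±√(1 - sin²γ) = -0.4841 (negative in QII)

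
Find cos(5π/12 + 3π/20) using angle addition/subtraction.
cos(5π/12 + 3π/20) = cos 5π/12 cos 3π/20 - sin 5π/12 sin 3π/20 = -0.2079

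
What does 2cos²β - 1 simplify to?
2cos²β - 1 = cos(2β) (using Double angle)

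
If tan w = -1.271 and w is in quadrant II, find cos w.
cos w = -0.6183 (using tan²w + 1 = sec²w)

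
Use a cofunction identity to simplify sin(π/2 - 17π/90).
sin(π/2 - 17π/90) = cos(17π/90)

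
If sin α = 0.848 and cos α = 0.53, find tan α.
tan α = sin α / cos α = 1.6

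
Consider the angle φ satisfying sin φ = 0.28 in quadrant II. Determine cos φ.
cos φ = ±√(1 - sin²φ) = -0.96 (negative in QII)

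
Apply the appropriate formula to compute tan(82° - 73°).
tan(82° - 73°) = (tan 82° - tan 73°)/(1 + tan 82° tan 73°) = 0.1584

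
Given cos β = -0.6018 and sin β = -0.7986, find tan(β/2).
tan(β/2) = sin β / (1 + cos β) = -2.006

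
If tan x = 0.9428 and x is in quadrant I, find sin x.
sin x = 0.686 (using tan²x + 1 = sec²x)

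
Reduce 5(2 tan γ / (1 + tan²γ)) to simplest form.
5(2 tan γ / (1 + tan²γ)) = 5(sin(2γ)) (using Double angle)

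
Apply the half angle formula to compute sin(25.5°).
sin(25.5°) = √((1 - cos 51°)/2) = 0.4305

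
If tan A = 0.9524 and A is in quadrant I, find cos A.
cos A = 0.7241 (using tan²A + 1 = sec²A)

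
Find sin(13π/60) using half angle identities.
sin(13π/60) = √((1 - cos 13π/30)/2) = 0.6293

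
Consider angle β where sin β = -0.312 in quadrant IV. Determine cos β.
cos β = √(1 - sin²β) = 0.9501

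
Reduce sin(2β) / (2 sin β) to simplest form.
sin(2β) / (2 sin β) = cos β (using Double angle)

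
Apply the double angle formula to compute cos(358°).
cos(358°) = cos²179° - sin²179° = 0.9994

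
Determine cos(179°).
cos(179°) = -0.9998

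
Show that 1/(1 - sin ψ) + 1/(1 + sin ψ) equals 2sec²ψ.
LHS = [(1 + sin ψ) + (1 - sin ψ)] / [(1 - sin ψ)(1 + sin ψ)] = 2/(1 - sin²ψ) = 2/cos²ψ = 2sec²ψ = RHS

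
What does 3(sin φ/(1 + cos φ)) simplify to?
3(sin φ/(1 + cos φ)) = 3(tan(φ/2)) (using Half angle)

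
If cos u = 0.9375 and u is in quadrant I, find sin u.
sin u = 0.348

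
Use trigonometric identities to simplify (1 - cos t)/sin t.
(1 - cos t)/sin t = tan(t/2) (using Half angle)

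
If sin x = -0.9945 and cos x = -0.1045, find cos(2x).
cos(2x) = cos²x - sin²x = -0.9781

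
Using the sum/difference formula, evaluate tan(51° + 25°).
tan(51° + 25°) = (tan 51° + tan 25°)/(1 - tan 51° tan 25°) = 4.011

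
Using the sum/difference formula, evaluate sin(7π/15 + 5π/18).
sin(7π/15 + 5π/18) = sin 7π/15 cos 5π/18 + cos 7π/15 sin 5π/18 = 0.7193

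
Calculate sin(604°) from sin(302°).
sin(604°) = 2 sin 302° cos 302° = -0.8988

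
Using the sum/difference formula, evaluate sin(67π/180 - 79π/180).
sin(67π/180 - 79π/180) = sin 67π/180 cos 79π/180 - cos 67π/180 sin 79π/180 = -0.2079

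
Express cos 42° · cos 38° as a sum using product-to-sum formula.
cos 42° cos 38° = (1/2)[cos(42°-38°) + cos(42°+38°)]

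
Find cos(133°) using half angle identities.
cos(133°) = -√((1 + cos 266°)/2) = -0.682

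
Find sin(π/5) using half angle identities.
sin(π/5) = √((1 - cos 2π/5)/2) = 0.5878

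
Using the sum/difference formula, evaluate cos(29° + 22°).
cos(29° + 22°) = cos 29° cos 22° - sin 29° sin 22° = 0.6293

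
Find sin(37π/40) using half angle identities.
sin(37π/40) = √((1 - cos 37π/20)/2) = 0.2334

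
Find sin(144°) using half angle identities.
sin(144°) = √((1 - cos 288°)/2) = 0.5878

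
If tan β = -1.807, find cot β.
cot β = 1/tan β = -0.5534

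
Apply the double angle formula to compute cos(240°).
cos(240°) = cos²120° - sin²120° = -1/2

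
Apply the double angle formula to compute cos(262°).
cos(262°) = 1 - 2sin²131° = -0.1392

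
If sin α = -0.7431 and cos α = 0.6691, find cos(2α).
cos(2α) = cos²α - sin²α = -0.1045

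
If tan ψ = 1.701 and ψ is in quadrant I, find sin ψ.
sin ψ = 0.8621 (using tan²ψ + 1 = sec²ψ)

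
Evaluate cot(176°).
cot(176°) = -14.3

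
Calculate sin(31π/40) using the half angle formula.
sin(31π/40) = √((1 - cos 31π/20)/2) = 0.6494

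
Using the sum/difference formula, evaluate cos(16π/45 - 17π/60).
cos(16π/45 - 17π/60) = cos 16π/45 cos 17π/60 + sin 16π/45 sin 17π/60 = 0.9744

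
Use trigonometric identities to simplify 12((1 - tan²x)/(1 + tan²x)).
12((1 - tan²x)/(1 + tan²x)) = 12(cos(2x)) (using Double angle)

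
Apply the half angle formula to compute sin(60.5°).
sin(60.5°) = √((1 - cos 121°)/2) = 0.8704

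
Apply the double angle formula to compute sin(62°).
sin(62°) = 2 sin 31° cos 31° = 0.8829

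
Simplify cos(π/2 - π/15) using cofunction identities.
cos(π/2 - π/15) = sin(π/15)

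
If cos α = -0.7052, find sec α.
sec α = 1/cos α = -1.418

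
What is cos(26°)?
cos(26°) = 0.8988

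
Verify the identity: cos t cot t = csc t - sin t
RHS = 1/sin t - sin t = (1 - sin²t)/sin t = cos²t/sin t = cos t · (cos t/sin t) = cos t cot t = LHS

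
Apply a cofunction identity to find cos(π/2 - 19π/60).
cos(π/2 - 19π/60) = sin(19π/60) = 0.8387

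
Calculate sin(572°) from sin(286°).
sin(572°) = 2 sin 286° cos 286° = -0.5299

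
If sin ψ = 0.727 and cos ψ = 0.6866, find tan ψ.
tan ψ = sin ψ / cos ψ = 1.059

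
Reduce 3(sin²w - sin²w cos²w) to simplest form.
3(sin²w - sin²w cos²w) = 3(sin⁴w) (using Factoring)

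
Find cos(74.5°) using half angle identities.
cos(74.5°) = √((1 + cos 149°)/2) = 0.2672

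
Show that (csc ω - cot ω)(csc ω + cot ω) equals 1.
LHS = csc²ω - cot²ω = (1 + cot²ω) - cot²ω = 1 = RHS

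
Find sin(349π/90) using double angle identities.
sin(349π/90) = 2 sin 349π/180 cos 349π/180 = -0.3746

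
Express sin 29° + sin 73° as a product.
sin 29° + sin 73° = 2 sin(51°) cos(-22°)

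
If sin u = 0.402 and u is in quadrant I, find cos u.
cos u = 0.9156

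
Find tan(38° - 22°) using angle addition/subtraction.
tan(38° - 22°) = (tan 38° - tan 22°)/(1 + tan 38° tan 22°) = 0.2867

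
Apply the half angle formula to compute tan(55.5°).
tan(55.5°) = sin 111° / (1 + cos 111°) = 1.455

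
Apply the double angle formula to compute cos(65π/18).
cos(65π/18) = cos²65π/36 - sin²65π/36 = 0.342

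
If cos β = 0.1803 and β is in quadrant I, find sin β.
sin β = 0.9836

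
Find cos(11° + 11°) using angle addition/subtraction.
cos(11° + 11°) = cos 11° cos 11° - sin 11° sin 11° = 0.9272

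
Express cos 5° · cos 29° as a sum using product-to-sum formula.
cos 5° cos 29° = (1/2)[cos(5°-29°) + cos(5°+29°)]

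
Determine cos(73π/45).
cos(73π/45) = 0.3746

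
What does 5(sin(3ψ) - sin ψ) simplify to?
5(sin(3ψ) - sin ψ) = 5(2 cos(2ψ) sin ψ) (using Sum-to-product)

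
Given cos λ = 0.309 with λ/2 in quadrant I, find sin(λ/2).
sin(λ/2) = ±√((1 - cos λ)/2); positive since λ/2 ∈ QI, so sin(λ/2) = 0.5878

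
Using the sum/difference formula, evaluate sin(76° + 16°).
sin(76° + 16°) = sin 76° cos 16° + cos 76° sin 16° = 0.9994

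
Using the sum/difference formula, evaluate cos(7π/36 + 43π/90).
cos(7π/36 + 43π/90) = cos 7π/36 cos 43π/90 - sin 7π/36 sin 43π/90 = -0.515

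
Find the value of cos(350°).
cos(350°) = 0.9848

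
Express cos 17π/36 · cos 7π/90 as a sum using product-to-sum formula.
cos 17π/36 cos 7π/90 = (1/2)[cos(17π/36-7π/90) + cos(17π/36+7π/90)]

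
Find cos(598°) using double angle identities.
cos(598°) = 1 - 2sin²299° = -0.5299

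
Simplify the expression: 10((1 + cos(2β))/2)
10((1 + cos(2β))/2) = 10(cos²β) (using Power reduction)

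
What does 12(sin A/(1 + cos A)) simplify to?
12(sin A/(1 + cos A)) = 12(tan(A/2)) (using Half angle)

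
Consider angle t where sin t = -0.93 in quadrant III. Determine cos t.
cos t = ±√(1 - sin²t) = -0.3676 (negative in QIII)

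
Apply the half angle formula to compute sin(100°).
sin(100°) = √((1 - cos 200°)/2) = 0.9848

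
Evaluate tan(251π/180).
tan(251π/180) = 2.904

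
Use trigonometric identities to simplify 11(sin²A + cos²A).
11(sin²A + cos²A) = 11 (using Pythagorean identity)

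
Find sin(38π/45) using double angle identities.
sin(38π/45) = 2 sin 19π/45 cos 19π/45 = 0.4695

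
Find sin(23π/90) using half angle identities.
sin(23π/90) = √((1 - cos 23π/45)/2) = 0.7193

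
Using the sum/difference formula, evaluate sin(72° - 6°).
sin(72° - 6°) = sin 72° cos 6° - cos 72° sin 6° = 0.9135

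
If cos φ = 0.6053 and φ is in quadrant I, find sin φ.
sin φ = 0.796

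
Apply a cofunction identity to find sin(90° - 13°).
sin(90° - 13°) = cos(13°) = 0.9744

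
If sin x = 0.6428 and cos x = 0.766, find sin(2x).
sin(2x) = 2 sin x cos x = 0.9848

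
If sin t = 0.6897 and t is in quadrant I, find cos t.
cos t = 0.7241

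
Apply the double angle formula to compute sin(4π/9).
sin(4π/9) = 2 sin 2π/9 cos 2π/9 = 0.9848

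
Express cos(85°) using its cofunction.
cos(85°) = sin(90° - 85°) = sin(5°)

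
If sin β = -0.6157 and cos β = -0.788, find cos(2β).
cos(2β) = cos²β - sin²β = 0.2419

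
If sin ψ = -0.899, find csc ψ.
csc ψ = 1/sin ψ = -1.112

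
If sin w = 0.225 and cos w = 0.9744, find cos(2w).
cos(2w) = cos²w - sin²w = 0.8988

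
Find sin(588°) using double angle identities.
sin(588°) = 2 sin 294° cos 294° = -0.7431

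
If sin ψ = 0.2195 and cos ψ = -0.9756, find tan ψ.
tan ψ = sin ψ / cos ψ = -0.225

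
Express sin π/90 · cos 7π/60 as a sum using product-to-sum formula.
sin π/90 cos 7π/60 = (1/2)[sin(π/90+7π/60) + sin(π/90-7π/60)]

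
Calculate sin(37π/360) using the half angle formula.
sin(37π/360) = √((1 - cos 37π/180)/2) = 0.3173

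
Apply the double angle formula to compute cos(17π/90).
cos(17π/90) = cos²17π/180 - sin²17π/180 = 0.829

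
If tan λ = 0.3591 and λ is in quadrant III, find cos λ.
cos λ = -0.9412 (using tan²λ + 1 = sec²λ)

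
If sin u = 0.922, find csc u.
csc u = 1/sin u = 1.085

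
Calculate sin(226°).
sin(226°) = -0.7193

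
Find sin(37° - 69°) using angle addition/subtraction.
sin(37° - 69°) = sin 37° cos 69° - cos 37° sin 69° = -0.5299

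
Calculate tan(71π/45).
tan(71π/45) = -4.011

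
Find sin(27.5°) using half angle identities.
sin(27.5°) = √((1 - cos 55°)/2) = 0.4617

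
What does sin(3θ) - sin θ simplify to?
sin(3θ) - sin θ = 2 cos(2θ) sin θ (using Sum-to-product)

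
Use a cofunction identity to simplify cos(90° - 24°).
cos(90° - 24°) = sin(24°)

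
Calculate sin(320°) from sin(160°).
sin(320°) = 2 sin 160° cos 160° = -0.6428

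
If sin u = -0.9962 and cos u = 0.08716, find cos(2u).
cos(2u) = cos²u - sin²u = -0.9848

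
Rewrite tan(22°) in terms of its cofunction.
tan(22°) = cot(90° - 22°) = cot(68°)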